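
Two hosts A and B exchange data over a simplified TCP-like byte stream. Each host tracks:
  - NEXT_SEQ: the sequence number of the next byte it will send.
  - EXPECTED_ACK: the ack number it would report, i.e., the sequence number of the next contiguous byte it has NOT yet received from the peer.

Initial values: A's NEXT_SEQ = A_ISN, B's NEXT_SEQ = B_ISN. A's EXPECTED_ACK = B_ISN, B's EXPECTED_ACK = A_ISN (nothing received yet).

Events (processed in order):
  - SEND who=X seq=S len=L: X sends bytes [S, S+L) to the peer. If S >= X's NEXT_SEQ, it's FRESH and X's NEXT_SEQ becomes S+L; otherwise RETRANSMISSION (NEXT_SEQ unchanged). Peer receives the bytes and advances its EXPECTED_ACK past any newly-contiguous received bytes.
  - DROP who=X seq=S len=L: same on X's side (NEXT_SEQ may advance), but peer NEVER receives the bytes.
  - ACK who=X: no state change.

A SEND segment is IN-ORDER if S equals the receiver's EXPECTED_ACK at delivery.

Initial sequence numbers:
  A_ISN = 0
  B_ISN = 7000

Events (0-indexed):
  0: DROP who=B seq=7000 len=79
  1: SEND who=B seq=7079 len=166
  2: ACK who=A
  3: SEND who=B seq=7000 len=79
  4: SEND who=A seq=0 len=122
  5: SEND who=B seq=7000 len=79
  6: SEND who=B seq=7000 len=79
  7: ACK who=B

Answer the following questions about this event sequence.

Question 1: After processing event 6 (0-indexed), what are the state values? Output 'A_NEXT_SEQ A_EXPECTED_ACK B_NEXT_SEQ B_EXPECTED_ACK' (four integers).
After event 0: A_seq=0 A_ack=7000 B_seq=7079 B_ack=0
After event 1: A_seq=0 A_ack=7000 B_seq=7245 B_ack=0
After event 2: A_seq=0 A_ack=7000 B_seq=7245 B_ack=0
After event 3: A_seq=0 A_ack=7245 B_seq=7245 B_ack=0
After event 4: A_seq=122 A_ack=7245 B_seq=7245 B_ack=122
After event 5: A_seq=122 A_ack=7245 B_seq=7245 B_ack=122
After event 6: A_seq=122 A_ack=7245 B_seq=7245 B_ack=122

122 7245 7245 122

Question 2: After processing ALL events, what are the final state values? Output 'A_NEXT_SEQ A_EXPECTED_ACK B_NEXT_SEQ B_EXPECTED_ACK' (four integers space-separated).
After event 0: A_seq=0 A_ack=7000 B_seq=7079 B_ack=0
After event 1: A_seq=0 A_ack=7000 B_seq=7245 B_ack=0
After event 2: A_seq=0 A_ack=7000 B_seq=7245 B_ack=0
After event 3: A_seq=0 A_ack=7245 B_seq=7245 B_ack=0
After event 4: A_seq=122 A_ack=7245 B_seq=7245 B_ack=122
After event 5: A_seq=122 A_ack=7245 B_seq=7245 B_ack=122
After event 6: A_seq=122 A_ack=7245 B_seq=7245 B_ack=122
After event 7: A_seq=122 A_ack=7245 B_seq=7245 B_ack=122

Answer: 122 7245 7245 122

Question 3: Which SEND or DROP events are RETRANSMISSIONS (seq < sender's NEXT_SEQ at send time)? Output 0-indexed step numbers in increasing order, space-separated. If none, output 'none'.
Step 0: DROP seq=7000 -> fresh
Step 1: SEND seq=7079 -> fresh
Step 3: SEND seq=7000 -> retransmit
Step 4: SEND seq=0 -> fresh
Step 5: SEND seq=7000 -> retransmit
Step 6: SEND seq=7000 -> retransmit

Answer: 3 5 6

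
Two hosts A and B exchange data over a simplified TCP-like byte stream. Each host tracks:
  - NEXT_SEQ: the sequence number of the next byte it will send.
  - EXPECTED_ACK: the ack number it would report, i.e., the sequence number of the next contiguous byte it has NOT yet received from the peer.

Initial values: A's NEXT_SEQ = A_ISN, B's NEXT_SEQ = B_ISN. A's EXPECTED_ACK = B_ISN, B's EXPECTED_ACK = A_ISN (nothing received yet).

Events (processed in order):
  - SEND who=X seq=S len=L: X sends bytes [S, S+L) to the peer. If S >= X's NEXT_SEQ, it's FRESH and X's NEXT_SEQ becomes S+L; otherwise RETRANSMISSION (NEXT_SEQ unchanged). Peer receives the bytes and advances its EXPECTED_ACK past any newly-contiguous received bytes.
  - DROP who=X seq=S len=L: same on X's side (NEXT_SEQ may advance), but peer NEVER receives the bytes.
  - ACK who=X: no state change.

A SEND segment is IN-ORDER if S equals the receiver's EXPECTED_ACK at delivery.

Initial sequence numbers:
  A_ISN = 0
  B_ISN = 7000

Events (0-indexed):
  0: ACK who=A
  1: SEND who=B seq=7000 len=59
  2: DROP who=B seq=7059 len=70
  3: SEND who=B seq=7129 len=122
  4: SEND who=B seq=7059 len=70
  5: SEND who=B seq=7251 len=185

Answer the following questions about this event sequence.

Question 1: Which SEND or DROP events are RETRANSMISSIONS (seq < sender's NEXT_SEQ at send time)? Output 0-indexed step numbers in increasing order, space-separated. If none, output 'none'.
Step 1: SEND seq=7000 -> fresh
Step 2: DROP seq=7059 -> fresh
Step 3: SEND seq=7129 -> fresh
Step 4: SEND seq=7059 -> retransmit
Step 5: SEND seq=7251 -> fresh

Answer: 4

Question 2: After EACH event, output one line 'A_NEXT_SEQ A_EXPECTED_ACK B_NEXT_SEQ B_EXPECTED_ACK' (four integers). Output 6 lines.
0 7000 7000 0
0 7059 7059 0
0 7059 7129 0
0 7059 7251 0
0 7251 7251 0
0 7436 7436 0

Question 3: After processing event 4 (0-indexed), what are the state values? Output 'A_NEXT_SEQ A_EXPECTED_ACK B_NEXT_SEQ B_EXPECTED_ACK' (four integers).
After event 0: A_seq=0 A_ack=7000 B_seq=7000 B_ack=0
After event 1: A_seq=0 A_ack=7059 B_seq=7059 B_ack=0
After event 2: A_seq=0 A_ack=7059 B_seq=7129 B_ack=0
After event 3: A_seq=0 A_ack=7059 B_seq=7251 B_ack=0
After event 4: A_seq=0 A_ack=7251 B_seq=7251 B_ack=0

0 7251 7251 0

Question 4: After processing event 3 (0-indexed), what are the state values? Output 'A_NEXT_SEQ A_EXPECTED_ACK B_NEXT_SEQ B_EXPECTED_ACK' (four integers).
After event 0: A_seq=0 A_ack=7000 B_seq=7000 B_ack=0
After event 1: A_seq=0 A_ack=7059 B_seq=7059 B_ack=0
After event 2: A_seq=0 A_ack=7059 B_seq=7129 B_ack=0
After event 3: A_seq=0 A_ack=7059 B_seq=7251 B_ack=0

0 7059 7251 0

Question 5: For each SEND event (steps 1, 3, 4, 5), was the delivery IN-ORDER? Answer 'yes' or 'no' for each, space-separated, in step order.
Answer: yes no yes yes

Derivation:
Step 1: SEND seq=7000 -> in-order
Step 3: SEND seq=7129 -> out-of-order
Step 4: SEND seq=7059 -> in-order
Step 5: SEND seq=7251 -> in-order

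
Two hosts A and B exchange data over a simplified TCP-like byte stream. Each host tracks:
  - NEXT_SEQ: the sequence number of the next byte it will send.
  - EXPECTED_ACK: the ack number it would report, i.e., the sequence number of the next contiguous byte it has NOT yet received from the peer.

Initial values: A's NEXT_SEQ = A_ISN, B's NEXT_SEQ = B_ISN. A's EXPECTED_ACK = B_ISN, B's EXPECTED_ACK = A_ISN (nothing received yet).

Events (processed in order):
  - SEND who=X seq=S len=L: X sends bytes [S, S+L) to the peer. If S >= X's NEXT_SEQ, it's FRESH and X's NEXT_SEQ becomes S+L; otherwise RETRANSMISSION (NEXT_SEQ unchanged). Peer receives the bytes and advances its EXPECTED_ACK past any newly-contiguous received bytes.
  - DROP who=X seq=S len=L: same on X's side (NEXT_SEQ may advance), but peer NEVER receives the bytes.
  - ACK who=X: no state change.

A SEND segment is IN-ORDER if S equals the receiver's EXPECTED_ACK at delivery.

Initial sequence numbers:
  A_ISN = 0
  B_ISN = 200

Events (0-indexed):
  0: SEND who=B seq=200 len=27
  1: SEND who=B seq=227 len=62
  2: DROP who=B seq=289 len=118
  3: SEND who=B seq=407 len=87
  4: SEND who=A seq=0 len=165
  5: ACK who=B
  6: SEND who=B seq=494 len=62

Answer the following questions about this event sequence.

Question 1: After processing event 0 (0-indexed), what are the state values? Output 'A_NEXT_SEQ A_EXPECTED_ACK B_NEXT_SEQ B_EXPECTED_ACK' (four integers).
After event 0: A_seq=0 A_ack=227 B_seq=227 B_ack=0

0 227 227 0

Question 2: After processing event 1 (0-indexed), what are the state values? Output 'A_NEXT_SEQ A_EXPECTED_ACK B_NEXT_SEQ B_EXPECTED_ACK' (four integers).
After event 0: A_seq=0 A_ack=227 B_seq=227 B_ack=0
After event 1: A_seq=0 A_ack=289 B_seq=289 B_ack=0

0 289 289 0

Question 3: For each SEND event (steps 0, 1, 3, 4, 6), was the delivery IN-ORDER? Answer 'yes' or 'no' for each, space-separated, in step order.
Answer: yes yes no yes no

Derivation:
Step 0: SEND seq=200 -> in-order
Step 1: SEND seq=227 -> in-order
Step 3: SEND seq=407 -> out-of-order
Step 4: SEND seq=0 -> in-order
Step 6: SEND seq=494 -> out-of-order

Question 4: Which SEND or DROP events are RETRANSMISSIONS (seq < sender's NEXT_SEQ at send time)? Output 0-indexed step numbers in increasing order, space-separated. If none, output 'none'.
Step 0: SEND seq=200 -> fresh
Step 1: SEND seq=227 -> fresh
Step 2: DROP seq=289 -> fresh
Step 3: SEND seq=407 -> fresh
Step 4: SEND seq=0 -> fresh
Step 6: SEND seq=494 -> fresh

Answer: none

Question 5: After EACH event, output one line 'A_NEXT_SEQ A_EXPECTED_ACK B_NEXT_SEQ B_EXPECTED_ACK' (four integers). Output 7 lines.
0 227 227 0
0 289 289 0
0 289 407 0
0 289 494 0
165 289 494 165
165 289 494 165
165 289 556 165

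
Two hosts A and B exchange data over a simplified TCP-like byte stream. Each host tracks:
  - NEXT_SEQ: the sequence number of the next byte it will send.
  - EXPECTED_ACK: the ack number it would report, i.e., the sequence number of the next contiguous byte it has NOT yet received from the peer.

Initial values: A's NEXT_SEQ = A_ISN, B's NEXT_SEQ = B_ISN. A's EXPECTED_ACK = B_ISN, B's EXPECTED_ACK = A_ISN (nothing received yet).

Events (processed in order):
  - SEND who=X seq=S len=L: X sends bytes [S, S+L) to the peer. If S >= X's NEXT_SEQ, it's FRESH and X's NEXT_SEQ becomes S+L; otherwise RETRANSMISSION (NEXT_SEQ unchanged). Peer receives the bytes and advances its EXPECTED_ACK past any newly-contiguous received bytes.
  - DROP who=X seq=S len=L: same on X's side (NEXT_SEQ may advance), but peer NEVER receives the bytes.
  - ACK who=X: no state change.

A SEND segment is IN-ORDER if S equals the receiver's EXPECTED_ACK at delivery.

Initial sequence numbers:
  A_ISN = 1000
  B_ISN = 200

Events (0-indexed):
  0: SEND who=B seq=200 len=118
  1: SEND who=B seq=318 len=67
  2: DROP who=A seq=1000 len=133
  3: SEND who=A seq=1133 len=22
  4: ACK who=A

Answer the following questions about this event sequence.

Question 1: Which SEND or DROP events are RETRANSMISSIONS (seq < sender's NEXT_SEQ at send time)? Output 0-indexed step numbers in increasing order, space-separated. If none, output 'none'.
Step 0: SEND seq=200 -> fresh
Step 1: SEND seq=318 -> fresh
Step 2: DROP seq=1000 -> fresh
Step 3: SEND seq=1133 -> fresh

Answer: none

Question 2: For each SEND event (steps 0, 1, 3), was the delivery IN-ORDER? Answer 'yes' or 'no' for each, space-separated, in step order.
Answer: yes yes no

Derivation:
Step 0: SEND seq=200 -> in-order
Step 1: SEND seq=318 -> in-order
Step 3: SEND seq=1133 -> out-of-order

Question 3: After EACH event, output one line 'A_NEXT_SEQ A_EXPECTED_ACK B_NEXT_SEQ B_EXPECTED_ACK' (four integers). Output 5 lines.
1000 318 318 1000
1000 385 385 1000
1133 385 385 1000
1155 385 385 1000
1155 385 385 1000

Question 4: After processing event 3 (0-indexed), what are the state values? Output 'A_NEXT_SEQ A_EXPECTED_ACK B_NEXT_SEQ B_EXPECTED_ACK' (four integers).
After event 0: A_seq=1000 A_ack=318 B_seq=318 B_ack=1000
After event 1: A_seq=1000 A_ack=385 B_seq=385 B_ack=1000
After event 2: A_seq=1133 A_ack=385 B_seq=385 B_ack=1000
After event 3: A_seq=1155 A_ack=385 B_seq=385 B_ack=1000

1155 385 385 1000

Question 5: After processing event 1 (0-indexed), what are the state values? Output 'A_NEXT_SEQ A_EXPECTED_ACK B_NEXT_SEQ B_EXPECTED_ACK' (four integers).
After event 0: A_seq=1000 A_ack=318 B_seq=318 B_ack=1000
After event 1: A_seq=1000 A_ack=385 B_seq=385 B_ack=1000

1000 385 385 1000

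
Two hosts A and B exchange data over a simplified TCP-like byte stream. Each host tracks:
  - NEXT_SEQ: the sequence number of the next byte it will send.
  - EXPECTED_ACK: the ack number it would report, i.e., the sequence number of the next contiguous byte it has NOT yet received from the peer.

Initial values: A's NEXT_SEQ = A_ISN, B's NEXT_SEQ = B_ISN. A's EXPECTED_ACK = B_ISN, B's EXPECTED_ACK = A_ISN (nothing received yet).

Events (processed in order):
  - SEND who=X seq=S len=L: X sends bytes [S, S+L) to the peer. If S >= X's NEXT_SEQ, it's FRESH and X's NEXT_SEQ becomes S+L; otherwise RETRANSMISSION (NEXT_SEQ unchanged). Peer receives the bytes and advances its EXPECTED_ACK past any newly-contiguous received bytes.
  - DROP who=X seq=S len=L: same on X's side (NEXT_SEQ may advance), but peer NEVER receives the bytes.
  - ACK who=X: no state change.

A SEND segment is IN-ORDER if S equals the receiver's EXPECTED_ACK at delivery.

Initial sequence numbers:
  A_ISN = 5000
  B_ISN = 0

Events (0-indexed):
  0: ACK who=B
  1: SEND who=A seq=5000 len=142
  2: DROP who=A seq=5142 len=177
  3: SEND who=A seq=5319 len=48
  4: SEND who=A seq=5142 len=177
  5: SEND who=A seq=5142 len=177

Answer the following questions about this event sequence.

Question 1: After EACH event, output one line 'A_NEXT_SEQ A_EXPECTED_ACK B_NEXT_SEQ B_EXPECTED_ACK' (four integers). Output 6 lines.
5000 0 0 5000
5142 0 0 5142
5319 0 0 5142
5367 0 0 5142
5367 0 0 5367
5367 0 0 5367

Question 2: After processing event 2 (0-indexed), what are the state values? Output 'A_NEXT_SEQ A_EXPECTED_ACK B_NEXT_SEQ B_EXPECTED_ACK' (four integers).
After event 0: A_seq=5000 A_ack=0 B_seq=0 B_ack=5000
After event 1: A_seq=5142 A_ack=0 B_seq=0 B_ack=5142
After event 2: A_seq=5319 A_ack=0 B_seq=0 B_ack=5142

5319 0 0 5142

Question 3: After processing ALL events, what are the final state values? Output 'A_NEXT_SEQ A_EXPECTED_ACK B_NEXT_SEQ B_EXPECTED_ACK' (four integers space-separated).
Answer: 5367 0 0 5367

Derivation:
After event 0: A_seq=5000 A_ack=0 B_seq=0 B_ack=5000
After event 1: A_seq=5142 A_ack=0 B_seq=0 B_ack=5142
After event 2: A_seq=5319 A_ack=0 B_seq=0 B_ack=5142
After event 3: A_seq=5367 A_ack=0 B_seq=0 B_ack=5142
After event 4: A_seq=5367 A_ack=0 B_seq=0 B_ack=5367
After event 5: A_seq=5367 A_ack=0 B_seq=0 B_ack=5367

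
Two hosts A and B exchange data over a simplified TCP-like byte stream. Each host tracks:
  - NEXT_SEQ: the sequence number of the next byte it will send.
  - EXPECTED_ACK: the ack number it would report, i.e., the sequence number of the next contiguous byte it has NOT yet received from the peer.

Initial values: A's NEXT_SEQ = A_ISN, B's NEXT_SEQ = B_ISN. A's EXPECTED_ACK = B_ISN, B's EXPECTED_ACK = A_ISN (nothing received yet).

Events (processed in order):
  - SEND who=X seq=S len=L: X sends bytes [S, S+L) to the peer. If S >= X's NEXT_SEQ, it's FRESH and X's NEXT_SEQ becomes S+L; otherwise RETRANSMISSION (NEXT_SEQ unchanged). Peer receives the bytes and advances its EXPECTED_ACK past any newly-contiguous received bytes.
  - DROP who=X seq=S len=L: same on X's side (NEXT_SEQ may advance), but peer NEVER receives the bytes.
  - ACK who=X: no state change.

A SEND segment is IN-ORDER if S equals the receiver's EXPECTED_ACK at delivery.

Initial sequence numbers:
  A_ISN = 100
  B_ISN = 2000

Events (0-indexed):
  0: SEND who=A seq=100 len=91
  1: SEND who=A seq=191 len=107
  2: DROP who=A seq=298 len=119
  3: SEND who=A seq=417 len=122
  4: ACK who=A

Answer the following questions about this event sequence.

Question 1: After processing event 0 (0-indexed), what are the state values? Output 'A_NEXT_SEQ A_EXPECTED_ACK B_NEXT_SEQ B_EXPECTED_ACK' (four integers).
After event 0: A_seq=191 A_ack=2000 B_seq=2000 B_ack=191

191 2000 2000 191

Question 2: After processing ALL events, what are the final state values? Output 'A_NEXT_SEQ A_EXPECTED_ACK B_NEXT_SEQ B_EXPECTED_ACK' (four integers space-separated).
After event 0: A_seq=191 A_ack=2000 B_seq=2000 B_ack=191
After event 1: A_seq=298 A_ack=2000 B_seq=2000 B_ack=298
After event 2: A_seq=417 A_ack=2000 B_seq=2000 B_ack=298
After event 3: A_seq=539 A_ack=2000 B_seq=2000 B_ack=298
After event 4: A_seq=539 A_ack=2000 B_seq=2000 B_ack=298

Answer: 539 2000 2000 298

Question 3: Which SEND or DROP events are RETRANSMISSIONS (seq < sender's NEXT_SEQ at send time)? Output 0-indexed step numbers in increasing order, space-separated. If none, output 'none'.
Step 0: SEND seq=100 -> fresh
Step 1: SEND seq=191 -> fresh
Step 2: DROP seq=298 -> fresh
Step 3: SEND seq=417 -> fresh

Answer: none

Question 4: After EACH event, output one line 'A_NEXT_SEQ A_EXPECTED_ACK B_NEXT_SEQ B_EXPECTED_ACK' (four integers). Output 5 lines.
191 2000 2000 191
298 2000 2000 298
417 2000 2000 298
539 2000 2000 298
539 2000 2000 298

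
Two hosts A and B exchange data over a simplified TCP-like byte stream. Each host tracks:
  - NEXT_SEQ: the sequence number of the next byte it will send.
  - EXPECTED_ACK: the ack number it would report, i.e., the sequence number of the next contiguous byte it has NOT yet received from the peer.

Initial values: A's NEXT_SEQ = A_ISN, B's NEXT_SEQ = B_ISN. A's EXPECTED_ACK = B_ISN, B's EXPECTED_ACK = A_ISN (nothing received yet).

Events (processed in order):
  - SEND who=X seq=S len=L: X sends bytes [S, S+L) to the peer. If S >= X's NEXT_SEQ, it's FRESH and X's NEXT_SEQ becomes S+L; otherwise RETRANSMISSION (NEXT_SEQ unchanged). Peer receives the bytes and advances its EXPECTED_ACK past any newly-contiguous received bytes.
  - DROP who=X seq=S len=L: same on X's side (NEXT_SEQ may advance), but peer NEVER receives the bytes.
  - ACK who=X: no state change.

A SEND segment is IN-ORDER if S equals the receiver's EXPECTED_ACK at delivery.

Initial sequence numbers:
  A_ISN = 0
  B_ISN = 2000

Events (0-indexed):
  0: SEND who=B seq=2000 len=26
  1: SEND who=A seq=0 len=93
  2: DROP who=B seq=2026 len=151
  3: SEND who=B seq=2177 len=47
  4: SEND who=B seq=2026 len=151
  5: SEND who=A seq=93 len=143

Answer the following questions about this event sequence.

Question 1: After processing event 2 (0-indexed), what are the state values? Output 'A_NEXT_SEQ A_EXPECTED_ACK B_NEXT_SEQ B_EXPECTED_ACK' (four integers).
After event 0: A_seq=0 A_ack=2026 B_seq=2026 B_ack=0
After event 1: A_seq=93 A_ack=2026 B_seq=2026 B_ack=93
After event 2: A_seq=93 A_ack=2026 B_seq=2177 B_ack=93

93 2026 2177 93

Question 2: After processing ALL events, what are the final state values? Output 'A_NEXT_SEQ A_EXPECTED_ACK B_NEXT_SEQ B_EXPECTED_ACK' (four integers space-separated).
Answer: 236 2224 2224 236

Derivation:
After event 0: A_seq=0 A_ack=2026 B_seq=2026 B_ack=0
After event 1: A_seq=93 A_ack=2026 B_seq=2026 B_ack=93
After event 2: A_seq=93 A_ack=2026 B_seq=2177 B_ack=93
After event 3: A_seq=93 A_ack=2026 B_seq=2224 B_ack=93
After event 4: A_seq=93 A_ack=2224 B_seq=2224 B_ack=93
After event 5: A_seq=236 A_ack=2224 B_seq=2224 B_ack=236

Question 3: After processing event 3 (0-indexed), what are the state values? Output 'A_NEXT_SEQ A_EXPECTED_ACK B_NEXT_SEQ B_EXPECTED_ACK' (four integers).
After event 0: A_seq=0 A_ack=2026 B_seq=2026 B_ack=0
After event 1: A_seq=93 A_ack=2026 B_seq=2026 B_ack=93
After event 2: A_seq=93 A_ack=2026 B_seq=2177 B_ack=93
After event 3: A_seq=93 A_ack=2026 B_seq=2224 B_ack=93

93 2026 2224 93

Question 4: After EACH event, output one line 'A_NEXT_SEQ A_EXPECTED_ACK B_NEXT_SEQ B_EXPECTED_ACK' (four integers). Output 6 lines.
0 2026 2026 0
93 2026 2026 93
93 2026 2177 93
93 2026 2224 93
93 2224 2224 93
236 2224 2224 236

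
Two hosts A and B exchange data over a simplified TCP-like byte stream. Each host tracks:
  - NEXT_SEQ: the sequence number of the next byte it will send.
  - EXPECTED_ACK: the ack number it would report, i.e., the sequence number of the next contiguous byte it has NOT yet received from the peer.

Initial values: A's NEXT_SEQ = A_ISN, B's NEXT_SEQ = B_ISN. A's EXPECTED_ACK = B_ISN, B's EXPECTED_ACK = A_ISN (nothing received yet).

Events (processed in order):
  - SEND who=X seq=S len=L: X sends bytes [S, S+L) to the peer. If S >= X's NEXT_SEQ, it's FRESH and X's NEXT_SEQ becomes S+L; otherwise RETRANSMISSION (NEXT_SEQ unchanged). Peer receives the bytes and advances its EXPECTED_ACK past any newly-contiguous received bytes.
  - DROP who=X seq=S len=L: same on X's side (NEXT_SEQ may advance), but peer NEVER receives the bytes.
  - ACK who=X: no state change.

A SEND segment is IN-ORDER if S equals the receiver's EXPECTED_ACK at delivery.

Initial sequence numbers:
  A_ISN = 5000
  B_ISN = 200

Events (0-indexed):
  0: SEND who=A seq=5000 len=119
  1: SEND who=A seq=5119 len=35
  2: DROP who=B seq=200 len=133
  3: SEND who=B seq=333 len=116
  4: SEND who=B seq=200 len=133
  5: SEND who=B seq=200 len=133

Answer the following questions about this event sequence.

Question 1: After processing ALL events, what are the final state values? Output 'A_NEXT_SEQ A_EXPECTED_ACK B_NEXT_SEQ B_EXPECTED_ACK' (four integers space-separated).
Answer: 5154 449 449 5154

Derivation:
After event 0: A_seq=5119 A_ack=200 B_seq=200 B_ack=5119
After event 1: A_seq=5154 A_ack=200 B_seq=200 B_ack=5154
After event 2: A_seq=5154 A_ack=200 B_seq=333 B_ack=5154
After event 3: A_seq=5154 A_ack=200 B_seq=449 B_ack=5154
After event 4: A_seq=5154 A_ack=449 B_seq=449 B_ack=5154
After event 5: A_seq=5154 A_ack=449 B_seq=449 B_ack=5154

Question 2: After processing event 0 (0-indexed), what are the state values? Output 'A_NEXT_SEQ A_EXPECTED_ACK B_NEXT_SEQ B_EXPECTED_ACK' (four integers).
After event 0: A_seq=5119 A_ack=200 B_seq=200 B_ack=5119

5119 200 200 5119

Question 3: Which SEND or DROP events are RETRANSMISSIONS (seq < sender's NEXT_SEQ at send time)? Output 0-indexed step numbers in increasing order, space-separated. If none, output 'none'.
Answer: 4 5

Derivation:
Step 0: SEND seq=5000 -> fresh
Step 1: SEND seq=5119 -> fresh
Step 2: DROP seq=200 -> fresh
Step 3: SEND seq=333 -> fresh
Step 4: SEND seq=200 -> retransmit
Step 5: SEND seq=200 -> retransmit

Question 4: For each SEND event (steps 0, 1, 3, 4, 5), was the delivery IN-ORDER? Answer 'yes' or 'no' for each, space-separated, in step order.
Step 0: SEND seq=5000 -> in-order
Step 1: SEND seq=5119 -> in-order
Step 3: SEND seq=333 -> out-of-order
Step 4: SEND seq=200 -> in-order
Step 5: SEND seq=200 -> out-of-order

Answer: yes yes no yes no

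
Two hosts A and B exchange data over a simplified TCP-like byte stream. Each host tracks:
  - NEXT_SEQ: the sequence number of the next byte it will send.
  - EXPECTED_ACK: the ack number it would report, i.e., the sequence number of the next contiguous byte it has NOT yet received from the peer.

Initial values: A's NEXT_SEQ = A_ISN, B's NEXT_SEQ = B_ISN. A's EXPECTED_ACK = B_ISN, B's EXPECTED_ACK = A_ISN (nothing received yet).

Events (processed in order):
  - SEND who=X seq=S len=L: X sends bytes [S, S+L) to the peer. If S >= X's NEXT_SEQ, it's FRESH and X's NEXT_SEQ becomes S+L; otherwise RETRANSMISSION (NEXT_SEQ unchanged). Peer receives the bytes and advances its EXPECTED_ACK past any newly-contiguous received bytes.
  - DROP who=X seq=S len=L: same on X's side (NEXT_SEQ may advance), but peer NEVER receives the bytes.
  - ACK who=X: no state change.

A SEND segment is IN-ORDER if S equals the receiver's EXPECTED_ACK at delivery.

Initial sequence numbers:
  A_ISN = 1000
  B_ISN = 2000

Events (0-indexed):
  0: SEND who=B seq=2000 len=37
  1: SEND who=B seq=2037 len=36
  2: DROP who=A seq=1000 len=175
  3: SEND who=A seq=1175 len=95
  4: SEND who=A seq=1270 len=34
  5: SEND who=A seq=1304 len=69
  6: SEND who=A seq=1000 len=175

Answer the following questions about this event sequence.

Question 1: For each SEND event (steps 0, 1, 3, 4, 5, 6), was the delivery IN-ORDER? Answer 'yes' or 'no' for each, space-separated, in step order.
Answer: yes yes no no no yes

Derivation:
Step 0: SEND seq=2000 -> in-order
Step 1: SEND seq=2037 -> in-order
Step 3: SEND seq=1175 -> out-of-order
Step 4: SEND seq=1270 -> out-of-order
Step 5: SEND seq=1304 -> out-of-order
Step 6: SEND seq=1000 -> in-order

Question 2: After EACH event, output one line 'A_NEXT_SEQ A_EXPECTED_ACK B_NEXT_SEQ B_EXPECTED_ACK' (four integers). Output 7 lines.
1000 2037 2037 1000
1000 2073 2073 1000
1175 2073 2073 1000
1270 2073 2073 1000
1304 2073 2073 1000
1373 2073 2073 1000
1373 2073 2073 1373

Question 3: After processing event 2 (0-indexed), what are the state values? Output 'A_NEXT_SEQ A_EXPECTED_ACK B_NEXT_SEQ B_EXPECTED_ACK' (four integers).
After event 0: A_seq=1000 A_ack=2037 B_seq=2037 B_ack=1000
After event 1: A_seq=1000 A_ack=2073 B_seq=2073 B_ack=1000
After event 2: A_seq=1175 A_ack=2073 B_seq=2073 B_ack=1000

1175 2073 2073 1000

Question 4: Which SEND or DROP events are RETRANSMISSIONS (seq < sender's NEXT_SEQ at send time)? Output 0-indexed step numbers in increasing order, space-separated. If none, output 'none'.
Answer: 6

Derivation:
Step 0: SEND seq=2000 -> fresh
Step 1: SEND seq=2037 -> fresh
Step 2: DROP seq=1000 -> fresh
Step 3: SEND seq=1175 -> fresh
Step 4: SEND seq=1270 -> fresh
Step 5: SEND seq=1304 -> fresh
Step 6: SEND seq=1000 -> retransmit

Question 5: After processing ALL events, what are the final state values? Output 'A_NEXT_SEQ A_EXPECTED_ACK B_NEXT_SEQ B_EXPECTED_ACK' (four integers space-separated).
Answer: 1373 2073 2073 1373

Derivation:
After event 0: A_seq=1000 A_ack=2037 B_seq=2037 B_ack=1000
After event 1: A_seq=1000 A_ack=2073 B_seq=2073 B_ack=1000
After event 2: A_seq=1175 A_ack=2073 B_seq=2073 B_ack=1000
After event 3: A_seq=1270 A_ack=2073 B_seq=2073 B_ack=1000
After event 4: A_seq=1304 A_ack=2073 B_seq=2073 B_ack=1000
After event 5: A_seq=1373 A_ack=2073 B_seq=2073 B_ack=1000
After event 6: A_seq=1373 A_ack=2073 B_seq=2073 B_ack=1373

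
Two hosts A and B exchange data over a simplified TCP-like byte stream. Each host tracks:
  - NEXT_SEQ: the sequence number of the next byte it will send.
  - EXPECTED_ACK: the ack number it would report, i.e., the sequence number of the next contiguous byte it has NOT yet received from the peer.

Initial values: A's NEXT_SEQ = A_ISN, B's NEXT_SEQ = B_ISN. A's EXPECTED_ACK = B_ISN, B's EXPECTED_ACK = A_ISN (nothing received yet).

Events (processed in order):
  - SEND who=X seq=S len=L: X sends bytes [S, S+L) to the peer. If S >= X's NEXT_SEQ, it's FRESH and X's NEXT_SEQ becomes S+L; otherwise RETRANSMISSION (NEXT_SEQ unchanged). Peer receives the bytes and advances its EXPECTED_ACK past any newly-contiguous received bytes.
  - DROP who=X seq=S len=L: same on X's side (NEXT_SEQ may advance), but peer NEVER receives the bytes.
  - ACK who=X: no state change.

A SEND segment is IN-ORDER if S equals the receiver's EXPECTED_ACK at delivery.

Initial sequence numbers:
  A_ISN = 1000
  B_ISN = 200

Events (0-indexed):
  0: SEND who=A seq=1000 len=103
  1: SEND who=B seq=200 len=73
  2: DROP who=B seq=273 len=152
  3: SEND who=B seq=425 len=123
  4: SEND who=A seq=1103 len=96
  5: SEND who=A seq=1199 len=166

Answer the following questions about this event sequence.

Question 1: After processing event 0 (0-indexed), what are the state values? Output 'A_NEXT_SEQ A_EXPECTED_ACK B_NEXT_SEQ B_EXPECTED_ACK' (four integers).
After event 0: A_seq=1103 A_ack=200 B_seq=200 B_ack=1103

1103 200 200 1103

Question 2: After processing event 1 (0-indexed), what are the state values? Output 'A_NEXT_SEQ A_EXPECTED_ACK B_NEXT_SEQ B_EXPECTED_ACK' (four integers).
After event 0: A_seq=1103 A_ack=200 B_seq=200 B_ack=1103
After event 1: A_seq=1103 A_ack=273 B_seq=273 B_ack=1103

1103 273 273 1103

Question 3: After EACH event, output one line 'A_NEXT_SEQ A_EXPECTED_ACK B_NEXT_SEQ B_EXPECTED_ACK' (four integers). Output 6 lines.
1103 200 200 1103
1103 273 273 1103
1103 273 425 1103
1103 273 548 1103
1199 273 548 1199
1365 273 548 1365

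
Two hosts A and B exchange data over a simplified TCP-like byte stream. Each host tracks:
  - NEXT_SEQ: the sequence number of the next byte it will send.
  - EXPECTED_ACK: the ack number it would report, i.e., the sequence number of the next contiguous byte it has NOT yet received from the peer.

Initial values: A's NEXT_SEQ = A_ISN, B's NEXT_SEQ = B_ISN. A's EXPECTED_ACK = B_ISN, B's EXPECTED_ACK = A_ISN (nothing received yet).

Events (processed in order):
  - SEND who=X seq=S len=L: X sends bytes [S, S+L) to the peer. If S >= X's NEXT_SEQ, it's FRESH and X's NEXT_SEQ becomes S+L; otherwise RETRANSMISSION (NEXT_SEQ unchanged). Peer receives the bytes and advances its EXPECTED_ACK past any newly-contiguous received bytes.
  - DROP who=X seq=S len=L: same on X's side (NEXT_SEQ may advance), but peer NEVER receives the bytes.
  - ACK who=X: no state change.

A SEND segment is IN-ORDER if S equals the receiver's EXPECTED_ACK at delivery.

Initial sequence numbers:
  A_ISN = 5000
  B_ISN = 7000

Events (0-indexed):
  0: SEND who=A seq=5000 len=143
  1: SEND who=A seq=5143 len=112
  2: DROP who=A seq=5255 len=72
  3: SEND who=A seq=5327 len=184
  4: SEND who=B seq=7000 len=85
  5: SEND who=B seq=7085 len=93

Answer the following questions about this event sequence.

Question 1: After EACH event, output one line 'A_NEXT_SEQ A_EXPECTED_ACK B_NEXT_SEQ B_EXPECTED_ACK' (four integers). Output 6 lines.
5143 7000 7000 5143
5255 7000 7000 5255
5327 7000 7000 5255
5511 7000 7000 5255
5511 7085 7085 5255
5511 7178 7178 5255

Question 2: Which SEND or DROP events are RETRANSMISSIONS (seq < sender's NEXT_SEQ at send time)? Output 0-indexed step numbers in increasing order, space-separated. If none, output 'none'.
Answer: none

Derivation:
Step 0: SEND seq=5000 -> fresh
Step 1: SEND seq=5143 -> fresh
Step 2: DROP seq=5255 -> fresh
Step 3: SEND seq=5327 -> fresh
Step 4: SEND seq=7000 -> fresh
Step 5: SEND seq=7085 -> fresh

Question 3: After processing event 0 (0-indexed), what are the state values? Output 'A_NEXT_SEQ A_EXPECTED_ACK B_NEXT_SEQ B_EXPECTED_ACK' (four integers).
After event 0: A_seq=5143 A_ack=7000 B_seq=7000 B_ack=5143

5143 7000 7000 5143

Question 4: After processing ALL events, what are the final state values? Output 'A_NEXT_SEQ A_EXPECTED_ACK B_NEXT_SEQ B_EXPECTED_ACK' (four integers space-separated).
After event 0: A_seq=5143 A_ack=7000 B_seq=7000 B_ack=5143
After event 1: A_seq=5255 A_ack=7000 B_seq=7000 B_ack=5255
After event 2: A_seq=5327 A_ack=7000 B_seq=7000 B_ack=5255
After event 3: A_seq=5511 A_ack=7000 B_seq=7000 B_ack=5255
After event 4: A_seq=5511 A_ack=7085 B_seq=7085 B_ack=5255
After event 5: A_seq=5511 A_ack=7178 B_seq=7178 B_ack=5255

Answer: 5511 7178 7178 5255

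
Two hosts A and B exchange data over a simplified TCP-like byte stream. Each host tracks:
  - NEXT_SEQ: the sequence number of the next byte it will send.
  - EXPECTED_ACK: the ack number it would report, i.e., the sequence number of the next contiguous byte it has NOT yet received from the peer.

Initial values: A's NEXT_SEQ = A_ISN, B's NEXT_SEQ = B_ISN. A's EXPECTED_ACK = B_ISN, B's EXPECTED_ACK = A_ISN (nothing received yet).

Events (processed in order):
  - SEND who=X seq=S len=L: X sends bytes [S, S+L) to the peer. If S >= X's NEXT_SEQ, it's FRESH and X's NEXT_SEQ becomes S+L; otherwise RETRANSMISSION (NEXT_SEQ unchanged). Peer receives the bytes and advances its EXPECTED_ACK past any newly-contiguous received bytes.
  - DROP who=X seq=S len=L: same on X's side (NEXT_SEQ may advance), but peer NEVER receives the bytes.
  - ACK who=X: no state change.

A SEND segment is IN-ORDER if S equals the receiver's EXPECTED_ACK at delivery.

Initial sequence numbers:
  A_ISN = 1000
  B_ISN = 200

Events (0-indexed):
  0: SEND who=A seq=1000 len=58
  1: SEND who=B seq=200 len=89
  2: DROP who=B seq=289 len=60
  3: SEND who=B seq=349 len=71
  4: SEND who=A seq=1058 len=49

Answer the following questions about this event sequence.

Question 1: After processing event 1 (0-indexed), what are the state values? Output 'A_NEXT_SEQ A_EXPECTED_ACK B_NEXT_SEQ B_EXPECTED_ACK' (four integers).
After event 0: A_seq=1058 A_ack=200 B_seq=200 B_ack=1058
After event 1: A_seq=1058 A_ack=289 B_seq=289 B_ack=1058

1058 289 289 1058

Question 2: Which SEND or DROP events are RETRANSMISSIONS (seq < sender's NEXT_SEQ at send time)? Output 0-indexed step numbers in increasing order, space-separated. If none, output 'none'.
Answer: none

Derivation:
Step 0: SEND seq=1000 -> fresh
Step 1: SEND seq=200 -> fresh
Step 2: DROP seq=289 -> fresh
Step 3: SEND seq=349 -> fresh
Step 4: SEND seq=1058 -> fresh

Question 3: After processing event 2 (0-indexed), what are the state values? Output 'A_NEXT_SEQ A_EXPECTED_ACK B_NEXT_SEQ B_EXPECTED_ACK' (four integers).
After event 0: A_seq=1058 A_ack=200 B_seq=200 B_ack=1058
After event 1: A_seq=1058 A_ack=289 B_seq=289 B_ack=1058
After event 2: A_seq=1058 A_ack=289 B_seq=349 B_ack=1058

1058 289 349 1058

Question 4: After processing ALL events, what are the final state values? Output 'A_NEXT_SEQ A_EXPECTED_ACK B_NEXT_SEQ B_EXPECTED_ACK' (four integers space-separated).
After event 0: A_seq=1058 A_ack=200 B_seq=200 B_ack=1058
After event 1: A_seq=1058 A_ack=289 B_seq=289 B_ack=1058
After event 2: A_seq=1058 A_ack=289 B_seq=349 B_ack=1058
After event 3: A_seq=1058 A_ack=289 B_seq=420 B_ack=1058
After event 4: A_seq=1107 A_ack=289 B_seq=420 B_ack=1107

Answer: 1107 289 420 1107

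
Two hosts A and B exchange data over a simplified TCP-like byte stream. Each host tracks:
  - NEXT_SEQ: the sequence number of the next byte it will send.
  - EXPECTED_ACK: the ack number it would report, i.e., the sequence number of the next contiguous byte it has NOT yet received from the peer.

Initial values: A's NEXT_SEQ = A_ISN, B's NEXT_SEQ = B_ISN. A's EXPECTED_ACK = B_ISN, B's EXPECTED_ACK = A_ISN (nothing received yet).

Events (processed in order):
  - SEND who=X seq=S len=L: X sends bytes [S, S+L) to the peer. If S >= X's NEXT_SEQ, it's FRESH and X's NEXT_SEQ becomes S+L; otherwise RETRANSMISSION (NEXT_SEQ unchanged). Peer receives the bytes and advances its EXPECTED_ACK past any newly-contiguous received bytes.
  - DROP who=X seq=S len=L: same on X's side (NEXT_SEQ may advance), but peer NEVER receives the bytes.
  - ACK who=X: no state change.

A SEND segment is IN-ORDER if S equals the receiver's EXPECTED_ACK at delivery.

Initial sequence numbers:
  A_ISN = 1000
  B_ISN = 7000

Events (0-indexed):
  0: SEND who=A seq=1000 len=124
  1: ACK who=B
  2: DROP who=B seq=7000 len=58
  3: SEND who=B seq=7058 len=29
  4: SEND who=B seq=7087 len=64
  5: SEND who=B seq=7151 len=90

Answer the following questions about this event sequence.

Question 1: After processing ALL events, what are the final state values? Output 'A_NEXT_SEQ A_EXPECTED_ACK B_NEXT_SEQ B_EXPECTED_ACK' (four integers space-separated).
Answer: 1124 7000 7241 1124

Derivation:
After event 0: A_seq=1124 A_ack=7000 B_seq=7000 B_ack=1124
After event 1: A_seq=1124 A_ack=7000 B_seq=7000 B_ack=1124
After event 2: A_seq=1124 A_ack=7000 B_seq=7058 B_ack=1124
After event 3: A_seq=1124 A_ack=7000 B_seq=7087 B_ack=1124
After event 4: A_seq=1124 A_ack=7000 B_seq=7151 B_ack=1124
After event 5: A_seq=1124 A_ack=7000 B_seq=7241 B_ack=1124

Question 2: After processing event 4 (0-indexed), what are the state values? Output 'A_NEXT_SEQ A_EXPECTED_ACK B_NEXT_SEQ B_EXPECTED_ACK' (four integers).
After event 0: A_seq=1124 A_ack=7000 B_seq=7000 B_ack=1124
After event 1: A_seq=1124 A_ack=7000 B_seq=7000 B_ack=1124
After event 2: A_seq=1124 A_ack=7000 B_seq=7058 B_ack=1124
After event 3: A_seq=1124 A_ack=7000 B_seq=7087 B_ack=1124
After event 4: A_seq=1124 A_ack=7000 B_seq=7151 B_ack=1124

1124 7000 7151 1124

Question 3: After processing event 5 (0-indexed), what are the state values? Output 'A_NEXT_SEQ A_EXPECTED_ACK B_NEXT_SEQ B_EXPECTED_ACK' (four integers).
After event 0: A_seq=1124 A_ack=7000 B_seq=7000 B_ack=1124
After event 1: A_seq=1124 A_ack=7000 B_seq=7000 B_ack=1124
After event 2: A_seq=1124 A_ack=7000 B_seq=7058 B_ack=1124
After event 3: A_seq=1124 A_ack=7000 B_seq=7087 B_ack=1124
After event 4: A_seq=1124 A_ack=7000 B_seq=7151 B_ack=1124
After event 5: A_seq=1124 A_ack=7000 B_seq=7241 B_ack=1124

1124 7000 7241 1124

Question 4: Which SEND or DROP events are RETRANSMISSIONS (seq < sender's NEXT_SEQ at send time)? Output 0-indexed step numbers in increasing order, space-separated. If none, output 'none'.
Step 0: SEND seq=1000 -> fresh
Step 2: DROP seq=7000 -> fresh
Step 3: SEND seq=7058 -> fresh
Step 4: SEND seq=7087 -> fresh
Step 5: SEND seq=7151 -> fresh

Answer: none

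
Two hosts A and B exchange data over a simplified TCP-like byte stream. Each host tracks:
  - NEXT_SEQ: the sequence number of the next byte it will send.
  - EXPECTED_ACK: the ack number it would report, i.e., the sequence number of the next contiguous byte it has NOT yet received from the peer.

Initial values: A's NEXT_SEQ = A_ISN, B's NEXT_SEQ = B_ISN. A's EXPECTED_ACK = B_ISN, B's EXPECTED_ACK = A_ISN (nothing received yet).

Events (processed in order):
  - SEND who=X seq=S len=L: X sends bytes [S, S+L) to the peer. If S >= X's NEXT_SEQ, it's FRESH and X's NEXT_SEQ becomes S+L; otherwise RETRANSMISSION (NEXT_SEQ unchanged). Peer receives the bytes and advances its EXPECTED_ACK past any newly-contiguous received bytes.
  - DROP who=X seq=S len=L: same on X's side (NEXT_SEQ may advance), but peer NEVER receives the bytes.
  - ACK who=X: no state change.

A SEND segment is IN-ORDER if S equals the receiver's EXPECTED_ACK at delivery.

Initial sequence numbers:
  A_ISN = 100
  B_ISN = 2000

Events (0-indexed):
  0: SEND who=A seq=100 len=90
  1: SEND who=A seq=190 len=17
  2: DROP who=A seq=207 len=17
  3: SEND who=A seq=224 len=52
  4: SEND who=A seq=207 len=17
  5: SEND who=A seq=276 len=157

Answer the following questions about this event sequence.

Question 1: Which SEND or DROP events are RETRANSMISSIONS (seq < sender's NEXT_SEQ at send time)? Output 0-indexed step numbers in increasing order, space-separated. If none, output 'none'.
Step 0: SEND seq=100 -> fresh
Step 1: SEND seq=190 -> fresh
Step 2: DROP seq=207 -> fresh
Step 3: SEND seq=224 -> fresh
Step 4: SEND seq=207 -> retransmit
Step 5: SEND seq=276 -> fresh

Answer: 4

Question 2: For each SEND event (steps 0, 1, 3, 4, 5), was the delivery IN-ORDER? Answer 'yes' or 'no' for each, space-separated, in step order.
Answer: yes yes no yes yes

Derivation:
Step 0: SEND seq=100 -> in-order
Step 1: SEND seq=190 -> in-order
Step 3: SEND seq=224 -> out-of-order
Step 4: SEND seq=207 -> in-order
Step 5: SEND seq=276 -> in-order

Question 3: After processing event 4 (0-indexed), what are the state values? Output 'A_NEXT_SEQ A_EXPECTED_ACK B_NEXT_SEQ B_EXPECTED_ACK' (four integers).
After event 0: A_seq=190 A_ack=2000 B_seq=2000 B_ack=190
After event 1: A_seq=207 A_ack=2000 B_seq=2000 B_ack=207
After event 2: A_seq=224 A_ack=2000 B_seq=2000 B_ack=207
After event 3: A_seq=276 A_ack=2000 B_seq=2000 B_ack=207
After event 4: A_seq=276 A_ack=2000 B_seq=2000 B_ack=276

276 2000 2000 276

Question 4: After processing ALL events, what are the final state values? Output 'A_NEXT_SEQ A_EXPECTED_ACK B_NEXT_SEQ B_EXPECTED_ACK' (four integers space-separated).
Answer: 433 2000 2000 433

Derivation:
After event 0: A_seq=190 A_ack=2000 B_seq=2000 B_ack=190
After event 1: A_seq=207 A_ack=2000 B_seq=2000 B_ack=207
After event 2: A_seq=224 A_ack=2000 B_seq=2000 B_ack=207
After event 3: A_seq=276 A_ack=2000 B_seq=2000 B_ack=207
After event 4: A_seq=276 A_ack=2000 B_seq=2000 B_ack=276
After event 5: A_seq=433 A_ack=2000 B_seq=2000 B_ack=433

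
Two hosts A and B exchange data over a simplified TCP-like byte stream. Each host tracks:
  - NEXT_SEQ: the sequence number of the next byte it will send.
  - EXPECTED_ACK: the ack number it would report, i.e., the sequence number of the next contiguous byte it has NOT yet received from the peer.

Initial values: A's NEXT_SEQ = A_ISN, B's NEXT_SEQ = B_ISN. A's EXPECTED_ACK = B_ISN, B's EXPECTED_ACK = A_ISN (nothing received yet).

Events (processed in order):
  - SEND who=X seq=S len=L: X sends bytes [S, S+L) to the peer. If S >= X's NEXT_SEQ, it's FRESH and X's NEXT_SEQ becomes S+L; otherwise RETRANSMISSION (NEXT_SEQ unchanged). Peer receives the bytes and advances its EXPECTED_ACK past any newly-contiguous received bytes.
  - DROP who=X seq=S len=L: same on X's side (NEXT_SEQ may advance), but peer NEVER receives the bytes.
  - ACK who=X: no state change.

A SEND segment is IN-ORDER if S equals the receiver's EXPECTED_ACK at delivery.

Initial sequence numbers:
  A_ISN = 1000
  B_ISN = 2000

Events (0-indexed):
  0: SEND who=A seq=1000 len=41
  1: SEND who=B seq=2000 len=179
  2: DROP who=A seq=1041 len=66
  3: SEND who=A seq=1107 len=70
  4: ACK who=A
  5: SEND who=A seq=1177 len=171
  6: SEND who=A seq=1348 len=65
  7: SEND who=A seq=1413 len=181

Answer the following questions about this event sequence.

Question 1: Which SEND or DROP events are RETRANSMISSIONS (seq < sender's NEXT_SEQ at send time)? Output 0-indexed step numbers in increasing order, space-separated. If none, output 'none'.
Answer: none

Derivation:
Step 0: SEND seq=1000 -> fresh
Step 1: SEND seq=2000 -> fresh
Step 2: DROP seq=1041 -> fresh
Step 3: SEND seq=1107 -> fresh
Step 5: SEND seq=1177 -> fresh
Step 6: SEND seq=1348 -> fresh
Step 7: SEND seq=1413 -> fresh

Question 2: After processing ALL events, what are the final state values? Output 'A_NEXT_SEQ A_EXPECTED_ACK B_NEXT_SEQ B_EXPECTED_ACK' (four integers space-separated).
After event 0: A_seq=1041 A_ack=2000 B_seq=2000 B_ack=1041
After event 1: A_seq=1041 A_ack=2179 B_seq=2179 B_ack=1041
After event 2: A_seq=1107 A_ack=2179 B_seq=2179 B_ack=1041
After event 3: A_seq=1177 A_ack=2179 B_seq=2179 B_ack=1041
After event 4: A_seq=1177 A_ack=2179 B_seq=2179 B_ack=1041
After event 5: A_seq=1348 A_ack=2179 B_seq=2179 B_ack=1041
After event 6: A_seq=1413 A_ack=2179 B_seq=2179 B_ack=1041
After event 7: A_seq=1594 A_ack=2179 B_seq=2179 B_ack=1041

Answer: 1594 2179 2179 1041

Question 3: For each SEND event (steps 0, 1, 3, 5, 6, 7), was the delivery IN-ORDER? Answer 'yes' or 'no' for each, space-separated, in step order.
Step 0: SEND seq=1000 -> in-order
Step 1: SEND seq=2000 -> in-order
Step 3: SEND seq=1107 -> out-of-order
Step 5: SEND seq=1177 -> out-of-order
Step 6: SEND seq=1348 -> out-of-order
Step 7: SEND seq=1413 -> out-of-order

Answer: yes yes no no no no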